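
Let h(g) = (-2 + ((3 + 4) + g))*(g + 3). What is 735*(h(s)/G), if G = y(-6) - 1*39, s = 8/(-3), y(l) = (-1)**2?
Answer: -1715/114 ≈ -15.044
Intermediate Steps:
y(l) = 1
s = -8/3 (s = 8*(-1/3) = -8/3 ≈ -2.6667)
h(g) = (3 + g)*(5 + g) (h(g) = (-2 + (7 + g))*(3 + g) = (5 + g)*(3 + g) = (3 + g)*(5 + g))
G = -38 (G = 1 - 1*39 = 1 - 39 = -38)
735*(h(s)/G) = 735*((15 + (-8/3)**2 + 8*(-8/3))/(-38)) = 735*((15 + 64/9 - 64/3)*(-1/38)) = 735*((7/9)*(-1/38)) = 735*(-7/342) = -1715/114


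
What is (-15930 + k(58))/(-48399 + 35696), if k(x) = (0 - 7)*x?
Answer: 16336/12703 ≈ 1.2860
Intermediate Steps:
k(x) = -7*x
(-15930 + k(58))/(-48399 + 35696) = (-15930 - 7*58)/(-48399 + 35696) = (-15930 - 406)/(-12703) = -16336*(-1/12703) = 16336/12703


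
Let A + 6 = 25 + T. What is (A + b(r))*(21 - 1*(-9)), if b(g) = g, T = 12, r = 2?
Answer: 990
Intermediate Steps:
A = 31 (A = -6 + (25 + 12) = -6 + 37 = 31)
(A + b(r))*(21 - 1*(-9)) = (31 + 2)*(21 - 1*(-9)) = 33*(21 + 9) = 33*30 = 990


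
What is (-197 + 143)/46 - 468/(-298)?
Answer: 1359/3427 ≈ 0.39656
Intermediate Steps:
(-197 + 143)/46 - 468/(-298) = -54*1/46 - 468*(-1/298) = -27/23 + 234/149 = 1359/3427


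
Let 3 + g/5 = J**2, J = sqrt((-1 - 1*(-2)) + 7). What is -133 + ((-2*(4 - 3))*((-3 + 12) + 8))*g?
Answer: -983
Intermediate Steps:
J = 2*sqrt(2) (J = sqrt((-1 + 2) + 7) = sqrt(1 + 7) = sqrt(8) = 2*sqrt(2) ≈ 2.8284)
g = 25 (g = -15 + 5*(2*sqrt(2))**2 = -15 + 5*8 = -15 + 40 = 25)
-133 + ((-2*(4 - 3))*((-3 + 12) + 8))*g = -133 + ((-2*(4 - 3))*((-3 + 12) + 8))*25 = -133 + ((-2*1)*(9 + 8))*25 = -133 - 2*17*25 = -133 - 34*25 = -133 - 850 = -983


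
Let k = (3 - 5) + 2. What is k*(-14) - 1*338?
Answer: -338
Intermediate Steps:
k = 0 (k = -2 + 2 = 0)
k*(-14) - 1*338 = 0*(-14) - 1*338 = 0 - 338 = -338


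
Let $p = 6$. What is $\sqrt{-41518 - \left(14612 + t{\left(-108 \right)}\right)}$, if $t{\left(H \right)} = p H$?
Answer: $i \sqrt{55482} \approx 235.55 i$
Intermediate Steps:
$t{\left(H \right)} = 6 H$
$\sqrt{-41518 - \left(14612 + t{\left(-108 \right)}\right)} = \sqrt{-41518 - \left(14612 + 6 \left(-108\right)\right)} = \sqrt{-41518 - 13964} = \sqrt{-55482} = i \sqrt{55482}$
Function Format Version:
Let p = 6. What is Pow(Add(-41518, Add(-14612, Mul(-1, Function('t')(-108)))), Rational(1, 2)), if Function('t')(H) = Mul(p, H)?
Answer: Mul(I, Pow(55482, Rational(1, 2))) ≈ Mul(235.55, I)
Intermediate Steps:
Function('t')(H) = Mul(6, H)
Pow(Add(-41518, Add(-14612, Mul(-1, Function('t')(-108)))), Rational(1, 2)) = Pow(Add(-41518, Add(-14612, Mul(-1, Mul(6, -108)))), Rational(1, 2)) = Pow(Add(-41518, Add(-14612, Mul(-1, -648))), Rational(1, 2)) = Pow(Add(-41518, Add(-14612, 648)), Rational(1, 2)) = Pow(Add(-41518, -13964), Rational(1, 2)) = Pow(-55482, Rational(1, 2)) = Mul(I, Pow(55482, Rational(1, 2)))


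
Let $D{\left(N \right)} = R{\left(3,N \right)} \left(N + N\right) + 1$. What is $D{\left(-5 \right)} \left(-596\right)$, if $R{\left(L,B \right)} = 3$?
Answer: $17284$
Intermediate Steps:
$D{\left(N \right)} = 1 + 6 N$ ($D{\left(N \right)} = 3 \left(N + N\right) + 1 = 3 \cdot 2 N + 1 = 6 N + 1 = 1 + 6 N$)
$D{\left(-5 \right)} \left(-596\right) = \left(1 + 6 \left(-5\right)\right) \left(-596\right) = \left(1 - 30\right) \left(-596\right) = \left(-29\right) \left(-596\right) = 17284$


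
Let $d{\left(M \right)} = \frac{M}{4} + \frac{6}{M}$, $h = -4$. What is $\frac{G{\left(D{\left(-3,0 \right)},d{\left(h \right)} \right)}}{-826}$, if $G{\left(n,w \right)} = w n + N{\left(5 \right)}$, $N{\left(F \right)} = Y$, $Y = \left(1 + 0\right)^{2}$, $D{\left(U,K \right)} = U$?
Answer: $- \frac{17}{1652} \approx -0.010291$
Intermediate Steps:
$Y = 1$ ($Y = 1^{2} = 1$)
$N{\left(F \right)} = 1$
$d{\left(M \right)} = \frac{6}{M} + \frac{M}{4}$ ($d{\left(M \right)} = M \frac{1}{4} + \frac{6}{M} = \frac{M}{4} + \frac{6}{M} = \frac{6}{M} + \frac{M}{4}$)
$G{\left(n,w \right)} = 1 + n w$ ($G{\left(n,w \right)} = w n + 1 = n w + 1 = 1 + n w$)
$\frac{G{\left(D{\left(-3,0 \right)},d{\left(h \right)} \right)}}{-826} = \frac{1 - 3 \left(\frac{6}{-4} + \frac{1}{4} \left(-4\right)\right)}{-826} = \left(1 - 3 \left(6 \left(- \frac{1}{4}\right) - 1\right)\right) \left(- \frac{1}{826}\right) = \left(1 - 3 \left(- \frac{3}{2} - 1\right)\right) \left(- \frac{1}{826}\right) = \left(1 - - \frac{15}{2}\right) \left(- \frac{1}{826}\right) = \left(1 + \frac{15}{2}\right) \left(- \frac{1}{826}\right) = \frac{17}{2} \left(- \frac{1}{826}\right) = - \frac{17}{1652}$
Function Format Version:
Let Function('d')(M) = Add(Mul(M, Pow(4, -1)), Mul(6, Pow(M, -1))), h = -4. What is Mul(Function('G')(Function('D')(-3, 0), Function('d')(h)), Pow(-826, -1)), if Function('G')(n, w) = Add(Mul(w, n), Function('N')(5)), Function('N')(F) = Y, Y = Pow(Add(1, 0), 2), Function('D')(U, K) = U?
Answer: Rational(-17, 1652) ≈ -0.010291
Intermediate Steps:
Y = 1 (Y = Pow(1, 2) = 1)
Function('N')(F) = 1
Function('d')(M) = Add(Mul(6, Pow(M, -1)), Mul(Rational(1, 4), M)) (Function('d')(M) = Add(Mul(M, Rational(1, 4)), Mul(6, Pow(M, -1))) = Add(Mul(Rational(1, 4), M), Mul(6, Pow(M, -1))) = Add(Mul(6, Pow(M, -1)), Mul(Rational(1, 4), M)))
Function('G')(n, w) = Add(1, Mul(n, w)) (Function('G')(n, w) = Add(Mul(w, n), 1) = Add(Mul(n, w), 1) = Add(1, Mul(n, w)))
Mul(Function('G')(Function('D')(-3, 0), Function('d')(h)), Pow(-826, -1)) = Mul(Add(1, Mul(-3, Add(Mul(6, Pow(-4, -1)), Mul(Rational(1, 4), -4)))), Pow(-826, -1)) = Mul(Add(1, Mul(-3, Add(Mul(6, Rational(-1, 4)), -1))), Rational(-1, 826)) = Mul(Add(1, Mul(-3, Add(Rational(-3, 2), -1))), Rational(-1, 826)) = Mul(Add(1, Mul(-3, Rational(-5, 2))), Rational(-1, 826)) = Mul(Add(1, Rational(15, 2)), Rational(-1, 826)) = Mul(Rational(17, 2), Rational(-1, 826)) = Rational(-17, 1652)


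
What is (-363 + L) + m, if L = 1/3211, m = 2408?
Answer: 6566496/3211 ≈ 2045.0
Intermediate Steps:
L = 1/3211 ≈ 0.00031143
(-363 + L) + m = (-363 + 1/3211) + 2408 = -1165592/3211 + 2408 = 6566496/3211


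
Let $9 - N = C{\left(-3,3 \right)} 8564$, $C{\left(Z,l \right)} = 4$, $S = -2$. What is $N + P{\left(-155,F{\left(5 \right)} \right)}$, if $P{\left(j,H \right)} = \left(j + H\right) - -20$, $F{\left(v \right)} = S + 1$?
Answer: $-34383$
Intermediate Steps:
$F{\left(v \right)} = -1$ ($F{\left(v \right)} = -2 + 1 = -1$)
$P{\left(j,H \right)} = 20 + H + j$ ($P{\left(j,H \right)} = \left(H + j\right) + 20 = 20 + H + j$)
$N = -34247$ ($N = 9 - 4 \cdot 8564 = 9 - 34256 = -34247$)
$N + P{\left(-155,F{\left(5 \right)} \right)} = -34247 - 136 = -34383$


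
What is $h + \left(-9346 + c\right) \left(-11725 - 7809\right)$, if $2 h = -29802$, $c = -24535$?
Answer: $661816553$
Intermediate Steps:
$h = -14901$ ($h = \frac{1}{2} \left(-29802\right) = -14901$)
$h + \left(-9346 + c\right) \left(-11725 - 7809\right) = -14901 + \left(-9346 - 24535\right) \left(-11725 - 7809\right) = -14901 - -661831454 = -14901 + 661831454 = 661816553$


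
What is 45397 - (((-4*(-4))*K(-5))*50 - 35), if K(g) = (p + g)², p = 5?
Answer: 45432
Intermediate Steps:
K(g) = (5 + g)²
45397 - (((-4*(-4))*K(-5))*50 - 35) = 45397 - (((-4*(-4))*(5 - 5)²)*50 - 35) = 45397 - ((16*0²)*50 - 35) = 45397 - ((16*0)*50 - 35) = 45397 - (0*50 - 35) = 45397 - (0 - 35) = 45397 - 1*(-35) = 45397 + 35 = 45432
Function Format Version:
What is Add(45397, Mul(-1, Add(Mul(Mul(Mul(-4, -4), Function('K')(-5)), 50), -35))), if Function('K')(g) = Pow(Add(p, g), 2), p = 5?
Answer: 45432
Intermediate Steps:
Function('K')(g) = Pow(Add(5, g), 2)
Add(45397, Mul(-1, Add(Mul(Mul(Mul(-4, -4), Function('K')(-5)), 50), -35))) = Add(45397, Mul(-1, Add(Mul(Mul(Mul(-4, -4), Pow(Add(5, -5), 2)), 50), -35))) = Add(45397, Mul(-1, Add(Mul(Mul(16, Pow(0, 2)), 50), -35))) = Add(45397, Mul(-1, Add(Mul(Mul(16, 0), 50), -35))) = Add(45397, Mul(-1, Add(Mul(0, 50), -35))) = Add(45397, Mul(-1, Add(0, -35))) = Add(45397, Mul(-1, -35)) = Add(45397, 35) = 45432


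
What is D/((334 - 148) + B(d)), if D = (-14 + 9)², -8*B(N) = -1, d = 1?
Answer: 200/1489 ≈ 0.13432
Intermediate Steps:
B(N) = ⅛ (B(N) = -⅛*(-1) = ⅛)
D = 25 (D = (-5)² = 25)
D/((334 - 148) + B(d)) = 25/((334 - 148) + ⅛) = 25/(186 + ⅛) = 25/(1489/8) = 25*(8/1489) = 200/1489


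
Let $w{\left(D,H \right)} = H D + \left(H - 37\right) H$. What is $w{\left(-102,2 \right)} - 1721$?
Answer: $-1995$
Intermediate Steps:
$w{\left(D,H \right)} = D H + H \left(-37 + H\right)$ ($w{\left(D,H \right)} = D H + \left(-37 + H\right) H = D H + H \left(-37 + H\right)$)
$w{\left(-102,2 \right)} - 1721 = 2 \left(-37 - 102 + 2\right) - 1721 = 2 \left(-137\right) - 1721 = -274 - 1721 = -1995$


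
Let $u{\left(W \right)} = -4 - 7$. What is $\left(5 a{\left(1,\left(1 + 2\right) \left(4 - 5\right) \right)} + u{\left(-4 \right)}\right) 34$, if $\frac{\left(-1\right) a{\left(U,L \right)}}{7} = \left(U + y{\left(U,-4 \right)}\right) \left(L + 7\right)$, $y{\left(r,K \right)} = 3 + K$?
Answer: $-374$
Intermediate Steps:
$u{\left(W \right)} = -11$ ($u{\left(W \right)} = -4 - 7 = -11$)
$a{\left(U,L \right)} = - 7 \left(-1 + U\right) \left(7 + L\right)$ ($a{\left(U,L \right)} = - 7 \left(U + \left(3 - 4\right)\right) \left(L + 7\right) = - 7 \left(U - 1\right) \left(7 + L\right) = - 7 \left(-1 + U\right) \left(7 + L\right)$)
$\left(5 a{\left(1,\left(1 + 2\right) \left(4 - 5\right) \right)} + u{\left(-4 \right)}\right) 34 = \left(5 \left(49 - 49 + 7 \left(1 + 2\right) \left(4 - 5\right) - 7 \left(1 + 2\right) \left(4 - 5\right) 1\right) - 11\right) 34 = \left(5 \left(49 - 49 + 7 \cdot 3 \left(-1\right) - 7 \cdot 3 \left(-1\right) 1\right) - 11\right) 34 = \left(5 \left(49 - 49 + 7 \left(-3\right) - \left(-21\right) 1\right) - 11\right) 34 = \left(5 \left(49 - 49 - 21 + 21\right) - 11\right) 34 = \left(5 \cdot 0 - 11\right) 34 = \left(0 - 11\right) 34 = \left(-11\right) 34 = -374$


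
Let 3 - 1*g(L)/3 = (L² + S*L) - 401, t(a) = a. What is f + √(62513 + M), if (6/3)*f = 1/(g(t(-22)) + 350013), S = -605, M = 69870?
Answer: 1/619686 + √132383 ≈ 363.84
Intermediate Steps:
g(L) = 1212 - 3*L² + 1815*L (g(L) = 9 - 3*((L² - 605*L) - 401) = 9 - 3*(-401 + L² - 605*L) = 9 + (1203 - 3*L² + 1815*L) = 1212 - 3*L² + 1815*L)
f = 1/619686 (f = 1/(2*((1212 - 3*(-22)² + 1815*(-22)) + 350013)) = 1/(2*((1212 - 3*484 - 39930) + 350013)) = 1/(2*((1212 - 1452 - 39930) + 350013)) = 1/(2*(-40170 + 350013)) = (½)/309843 = (½)*(1/309843) = 1/619686 ≈ 1.6137e-6)
f + √(62513 + M) = 1/619686 + √(62513 + 69870) = 1/619686 + √132383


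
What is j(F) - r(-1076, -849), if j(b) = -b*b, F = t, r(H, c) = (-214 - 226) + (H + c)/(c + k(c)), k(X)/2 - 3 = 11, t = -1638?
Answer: -2202419809/821 ≈ -2.6826e+6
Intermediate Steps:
k(X) = 28 (k(X) = 6 + 2*11 = 6 + 22 = 28)
r(H, c) = -440 + (H + c)/(28 + c) (r(H, c) = (-214 - 226) + (H + c)/(c + 28) = -440 + (H + c)/(28 + c))
F = -1638
j(b) = -b**2
j(F) - r(-1076, -849) = -1*(-1638)**2 - (-12320 - 1076 - 439*(-849))/(28 - 849) = -1*2683044 - (-12320 - 1076 + 372711)/(-821) = -2683044 - (-1)*359315/821 = -2683044 - 1*(-359315/821) = -2683044 + 359315/821 = -2202419809/821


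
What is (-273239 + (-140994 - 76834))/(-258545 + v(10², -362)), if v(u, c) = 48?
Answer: 491067/258497 ≈ 1.8997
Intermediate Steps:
(-273239 + (-140994 - 76834))/(-258545 + v(10², -362)) = (-273239 + (-140994 - 76834))/(-258545 + 48) = (-273239 - 217828)/(-258497) = -491067*(-1/258497) = 491067/258497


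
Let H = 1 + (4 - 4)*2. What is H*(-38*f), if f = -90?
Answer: 3420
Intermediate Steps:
H = 1 (H = 1 + 0*2 = 1 + 0 = 1)
H*(-38*f) = 1*(-38*(-90)) = 1*3420 = 3420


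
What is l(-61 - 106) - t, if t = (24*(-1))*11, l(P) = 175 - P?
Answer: 606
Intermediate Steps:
t = -264 (t = -24*11 = -264)
l(-61 - 106) - t = (175 - (-61 - 106)) - 1*(-264) = (175 - 1*(-167)) + 264 = (175 + 167) + 264 = 342 + 264 = 606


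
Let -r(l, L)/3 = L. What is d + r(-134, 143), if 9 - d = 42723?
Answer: -43143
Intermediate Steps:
d = -42714 (d = 9 - 1*42723 = 9 - 42723 = -42714)
r(l, L) = -3*L
d + r(-134, 143) = -42714 - 3*143 = -42714 - 429 = -43143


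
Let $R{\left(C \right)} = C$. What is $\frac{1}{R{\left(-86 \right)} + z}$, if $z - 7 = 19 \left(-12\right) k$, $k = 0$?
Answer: $- \frac{1}{79} \approx -0.012658$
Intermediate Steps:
$z = 7$ ($z = 7 + 19 \left(-12\right) 0 = 7 - 0 = 7 + 0 = 7$)
$\frac{1}{R{\left(-86 \right)} + z} = \frac{1}{-86 + 7} = \frac{1}{-79} = - \frac{1}{79}$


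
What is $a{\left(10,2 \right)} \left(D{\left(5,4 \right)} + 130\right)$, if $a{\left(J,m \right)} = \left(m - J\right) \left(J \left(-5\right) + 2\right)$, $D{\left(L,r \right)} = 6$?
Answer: $52224$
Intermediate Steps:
$a{\left(J,m \right)} = \left(2 - 5 J\right) \left(m - J\right)$ ($a{\left(J,m \right)} = \left(m - J\right) \left(- 5 J + 2\right) = \left(m - J\right) \left(2 - 5 J\right) = \left(2 - 5 J\right) \left(m - J\right)$)
$a{\left(10,2 \right)} \left(D{\left(5,4 \right)} + 130\right) = \left(\left(-2\right) 10 + 2 \cdot 2 + 5 \cdot 10^{2} - 50 \cdot 2\right) \left(6 + 130\right) = \left(-20 + 4 + 5 \cdot 100 - 100\right) 136 = \left(-20 + 4 + 500 - 100\right) 136 = 384 \cdot 136 = 52224$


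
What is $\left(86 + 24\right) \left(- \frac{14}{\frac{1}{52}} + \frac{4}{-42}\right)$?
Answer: $- \frac{1681900}{21} \approx -80091.0$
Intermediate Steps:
$\left(86 + 24\right) \left(- \frac{14}{\frac{1}{52}} + \frac{4}{-42}\right) = 110 \left(- 14 \frac{1}{\frac{1}{52}} + 4 \left(- \frac{1}{42}\right)\right) = 110 \left(\left(-14\right) 52 - \frac{2}{21}\right) = 110 \left(-728 - \frac{2}{21}\right) = 110 \left(- \frac{15290}{21}\right) = - \frac{1681900}{21}$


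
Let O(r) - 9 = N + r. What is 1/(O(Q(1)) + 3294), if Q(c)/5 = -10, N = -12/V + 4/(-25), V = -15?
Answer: 25/81341 ≈ 0.00030735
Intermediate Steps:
N = 16/25 (N = -12/(-15) + 4/(-25) = -12*(-1/15) + 4*(-1/25) = 4/5 - 4/25 = 16/25 ≈ 0.64000)
Q(c) = -50 (Q(c) = 5*(-10) = -50)
O(r) = 241/25 + r (O(r) = 9 + (16/25 + r) = 241/25 + r)
1/(O(Q(1)) + 3294) = 1/((241/25 - 50) + 3294) = 1/(-1009/25 + 3294) = 1/(81341/25) = 25/81341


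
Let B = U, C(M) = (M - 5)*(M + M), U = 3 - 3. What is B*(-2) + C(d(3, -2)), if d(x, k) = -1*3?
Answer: 48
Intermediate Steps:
U = 0
d(x, k) = -3
C(M) = 2*M*(-5 + M) (C(M) = (-5 + M)*(2*M) = 2*M*(-5 + M))
B = 0
B*(-2) + C(d(3, -2)) = 0*(-2) + 2*(-3)*(-5 - 3) = 0 + 2*(-3)*(-8) = 0 + 48 = 48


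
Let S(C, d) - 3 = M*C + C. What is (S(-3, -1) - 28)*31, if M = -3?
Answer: -589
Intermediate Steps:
S(C, d) = 3 - 2*C (S(C, d) = 3 + (-3*C + C) = 3 - 2*C)
(S(-3, -1) - 28)*31 = ((3 - 2*(-3)) - 28)*31 = ((3 + 6) - 28)*31 = (9 - 28)*31 = -19*31 = -589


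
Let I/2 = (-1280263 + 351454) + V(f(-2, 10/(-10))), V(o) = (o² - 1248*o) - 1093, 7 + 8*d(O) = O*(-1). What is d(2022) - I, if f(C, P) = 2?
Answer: 14916275/8 ≈ 1.8645e+6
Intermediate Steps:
d(O) = -7/8 - O/8 (d(O) = -7/8 + (O*(-1))/8 = -7/8 + (-O)/8 = -7/8 - O/8)
V(o) = -1093 + o² - 1248*o
I = -1864788 (I = 2*((-1280263 + 351454) + (-1093 + 2² - 1248*2)) = 2*(-928809 + (-1093 + 4 - 2496)) = 2*(-928809 - 3585) = 2*(-932394) = -1864788)
d(2022) - I = (-7/8 - ⅛*2022) - 1*(-1864788) = (-7/8 - 1011/4) + 1864788 = -2029/8 + 1864788 = 14916275/8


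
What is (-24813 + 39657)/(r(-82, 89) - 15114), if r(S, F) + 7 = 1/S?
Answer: -1217208/1239923 ≈ -0.98168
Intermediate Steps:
r(S, F) = -7 + 1/S
(-24813 + 39657)/(r(-82, 89) - 15114) = (-24813 + 39657)/((-7 + 1/(-82)) - 15114) = 14844/((-7 - 1/82) - 15114) = 14844/(-575/82 - 15114) = 14844/(-1239923/82) = 14844*(-82/1239923) = -1217208/1239923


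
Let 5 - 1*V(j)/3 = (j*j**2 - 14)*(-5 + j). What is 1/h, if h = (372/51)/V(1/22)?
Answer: -768950409/29047744 ≈ -26.472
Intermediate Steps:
V(j) = 15 - 3*(-14 + j**3)*(-5 + j) (V(j) = 15 - 3*(j*j**2 - 14)*(-5 + j) = 15 - 3*(j**3 - 14)*(-5 + j) = 15 - 3*(-14 + j**3)*(-5 + j))
h = -29047744/768950409 (h = (372/51)/(-195 - 3*(1/22)**4 + 15*(1/22)**3 + 42/22) = (372*(1/51))/(-195 - 3*(1/22)**4 + 15*(1/22)**3 + 42*(1/22)) = 124/(17*(-195 - 3*1/234256 + 15*(1/10648) + 21/11)) = 124/(17*(-195 - 3/234256 + 15/10648 + 21/11)) = 124/(17*(-45232377/234256)) = (124/17)*(-234256/45232377) = -29047744/768950409 ≈ -0.037776)
1/h = 1/(-29047744/768950409) = -768950409/29047744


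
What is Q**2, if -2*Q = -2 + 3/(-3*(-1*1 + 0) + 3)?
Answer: 9/16 ≈ 0.56250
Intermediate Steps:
Q = 3/4 (Q = -(-2 + 3/(-3*(-1*1 + 0) + 3))/2 = -(-2 + 3/(-3*(-1 + 0) + 3))/2 = -(-2 + 3/(-3*(-1) + 3))/2 = -(-2 + 3/(3 + 3))/2 = -(-2 + 3/6)/2 = -(-2 + (1/6)*3)/2 = -(-2 + 1/2)/2 = -1/2*(-3/2) = 3/4 ≈ 0.75000)
Q**2 = (3/4)**2 = 9/16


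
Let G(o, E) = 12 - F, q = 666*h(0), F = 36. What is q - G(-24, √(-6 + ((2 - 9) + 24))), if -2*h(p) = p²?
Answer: 24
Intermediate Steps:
h(p) = -p²/2
q = 0 (q = 666*(-½*0²) = 666*(-½*0) = 666*0 = 0)
G(o, E) = -24 (G(o, E) = 12 - 1*36 = 12 - 36 = -24)
q - G(-24, √(-6 + ((2 - 9) + 24))) = 0 - 1*(-24) = 0 + 24 = 24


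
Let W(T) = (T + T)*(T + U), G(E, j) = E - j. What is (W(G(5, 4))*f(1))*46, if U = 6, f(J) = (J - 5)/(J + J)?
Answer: -1288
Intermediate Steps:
f(J) = (-5 + J)/(2*J) (f(J) = (-5 + J)/((2*J)) = (-5 + J)*(1/(2*J)) = (-5 + J)/(2*J))
W(T) = 2*T*(6 + T) (W(T) = (T + T)*(T + 6) = (2*T)*(6 + T) = 2*T*(6 + T))
(W(G(5, 4))*f(1))*46 = ((2*(5 - 1*4)*(6 + (5 - 1*4)))*((1/2)*(-5 + 1)/1))*46 = ((2*(5 - 4)*(6 + (5 - 4)))*((1/2)*1*(-4)))*46 = ((2*1*(6 + 1))*(-2))*46 = ((2*1*7)*(-2))*46 = (14*(-2))*46 = -28*46 = -1288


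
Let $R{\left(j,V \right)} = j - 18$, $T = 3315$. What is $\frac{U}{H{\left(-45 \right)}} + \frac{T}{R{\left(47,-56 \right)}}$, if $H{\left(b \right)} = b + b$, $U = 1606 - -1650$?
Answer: $\frac{101963}{1305} \approx 78.133$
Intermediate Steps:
$R{\left(j,V \right)} = -18 + j$
$U = 3256$ ($U = 1606 + 1650 = 3256$)
$H{\left(b \right)} = 2 b$
$\frac{U}{H{\left(-45 \right)}} + \frac{T}{R{\left(47,-56 \right)}} = \frac{3256}{2 \left(-45\right)} + \frac{3315}{-18 + 47} = \frac{3256}{-90} + \frac{3315}{29} = 3256 \left(- \frac{1}{90}\right) + 3315 \cdot \frac{1}{29} = - \frac{1628}{45} + \frac{3315}{29} = \frac{101963}{1305}$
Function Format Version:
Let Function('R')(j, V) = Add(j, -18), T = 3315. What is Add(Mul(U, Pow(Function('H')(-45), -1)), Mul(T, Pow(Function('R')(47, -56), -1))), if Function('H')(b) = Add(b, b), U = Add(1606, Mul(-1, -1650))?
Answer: Rational(101963, 1305) ≈ 78.133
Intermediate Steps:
Function('R')(j, V) = Add(-18, j)
U = 3256 (U = Add(1606, 1650) = 3256)
Function('H')(b) = Mul(2, b)
Add(Mul(U, Pow(Function('H')(-45), -1)), Mul(T, Pow(Function('R')(47, -56), -1))) = Add(Mul(3256, Pow(Mul(2, -45), -1)), Mul(3315, Pow(Add(-18, 47), -1))) = Add(Mul(3256, Pow(-90, -1)), Mul(3315, Pow(29, -1))) = Add(Mul(3256, Rational(-1, 90)), Mul(3315, Rational(1, 29))) = Add(Rational(-1628, 45), Rational(3315, 29)) = Rational(101963, 1305)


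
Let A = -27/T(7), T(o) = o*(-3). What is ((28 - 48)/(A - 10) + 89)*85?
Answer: 473365/61 ≈ 7760.1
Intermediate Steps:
T(o) = -3*o
A = 9/7 (A = -27/((-3*7)) = -27/(-21) = -27*(-1/21) = 9/7 ≈ 1.2857)
((28 - 48)/(A - 10) + 89)*85 = ((28 - 48)/(9/7 - 10) + 89)*85 = (-20/(-61/7) + 89)*85 = (-20*(-7/61) + 89)*85 = (140/61 + 89)*85 = (5569/61)*85 = 473365/61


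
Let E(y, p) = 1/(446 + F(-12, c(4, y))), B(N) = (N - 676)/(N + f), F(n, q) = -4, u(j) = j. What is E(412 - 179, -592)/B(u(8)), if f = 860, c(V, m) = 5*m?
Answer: -217/73814 ≈ -0.0029398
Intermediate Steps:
B(N) = (-676 + N)/(860 + N) (B(N) = (N - 676)/(N + 860) = (-676 + N)/(860 + N))
E(y, p) = 1/442 (E(y, p) = 1/(446 - 4) = 1/442)
E(412 - 179, -592)/B(u(8)) = 1/(442*(((-676 + 8)/(860 + 8)))) = 1/(442*((-668/868))) = 1/(442*(((1/868)*(-668)))) = 1/(442*(-167/217)) = (1/442)*(-217/167) = -217/73814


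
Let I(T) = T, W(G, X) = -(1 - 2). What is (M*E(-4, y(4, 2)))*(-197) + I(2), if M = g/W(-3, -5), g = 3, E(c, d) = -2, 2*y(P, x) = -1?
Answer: 1184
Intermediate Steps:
y(P, x) = -1/2 (y(P, x) = (1/2)*(-1) = -1/2)
W(G, X) = 1 (W(G, X) = -1*(-1) = 1)
M = 3 (M = 3/1 = 3*1 = 3)
(M*E(-4, y(4, 2)))*(-197) + I(2) = (3*(-2))*(-197) + 2 = -6*(-197) + 2 = 1182 + 2 = 1184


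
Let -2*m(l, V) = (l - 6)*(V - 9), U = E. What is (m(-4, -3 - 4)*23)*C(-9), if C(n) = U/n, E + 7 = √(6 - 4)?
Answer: -12880/9 + 1840*√2/9 ≈ -1142.0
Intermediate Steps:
E = -7 + √2 (E = -7 + √(6 - 4) = -7 + √2 ≈ -5.5858)
U = -7 + √2 ≈ -5.5858
m(l, V) = -(-9 + V)*(-6 + l)/2 (m(l, V) = -(l - 6)*(V - 9)/2 = -(-6 + l)*(-9 + V)/2 = -(-9 + V)*(-6 + l)/2)
C(n) = (-7 + √2)/n
(m(-4, -3 - 4)*23)*C(-9) = ((-27 + 3*(-3 - 4) + (9/2)*(-4) - ½*(-3 - 4)*(-4))*23)*((-7 + √2)/(-9)) = ((-27 + 3*(-7) - 18 - ½*(-7)*(-4))*23)*(-(-7 + √2)/9) = ((-27 - 21 - 18 - 14)*23)*(7/9 - √2/9) = (-80*23)*(7/9 - √2/9) = -1840*(7/9 - √2/9) = -12880/9 + 1840*√2/9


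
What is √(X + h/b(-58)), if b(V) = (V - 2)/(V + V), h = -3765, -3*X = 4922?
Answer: I*√80277/3 ≈ 94.444*I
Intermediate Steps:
X = -4922/3 (X = -⅓*4922 = -4922/3 ≈ -1640.7)
b(V) = (-2 + V)/(2*V) (b(V) = (-2 + V)/((2*V)) = (-2 + V)*(1/(2*V)) = (-2 + V)/(2*V))
√(X + h/b(-58)) = √(-4922/3 - 3765*(-116/(-2 - 58))) = √(-4922/3 - 3765/((½)*(-1/58)*(-60))) = √(-4922/3 - 3765/15/29) = √(-4922/3 - 3765*29/15) = √(-4922/3 - 7279) = √(-26759/3) = I*√80277/3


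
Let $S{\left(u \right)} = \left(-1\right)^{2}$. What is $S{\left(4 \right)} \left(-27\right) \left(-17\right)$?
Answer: $459$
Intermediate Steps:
$S{\left(u \right)} = 1$
$S{\left(4 \right)} \left(-27\right) \left(-17\right) = 1 \left(-27\right) \left(-17\right) = \left(-27\right) \left(-17\right) = 459$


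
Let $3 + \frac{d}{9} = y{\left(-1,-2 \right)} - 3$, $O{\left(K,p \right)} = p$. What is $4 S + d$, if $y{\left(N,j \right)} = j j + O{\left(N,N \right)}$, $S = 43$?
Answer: $145$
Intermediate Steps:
$y{\left(N,j \right)} = N + j^{2}$ ($y{\left(N,j \right)} = j j + N = j^{2} + N = N + j^{2}$)
$d = -27$ ($d = -27 + 9 \left(\left(-1 + \left(-2\right)^{2}\right) - 3\right) = -27 + 9 \left(\left(-1 + 4\right) - 3\right) = -27 + 9 \left(3 - 3\right) = -27 + 9 \cdot 0 = -27 + 0 = -27$)
$4 S + d = 4 \cdot 43 - 27 = 172 - 27 = 145$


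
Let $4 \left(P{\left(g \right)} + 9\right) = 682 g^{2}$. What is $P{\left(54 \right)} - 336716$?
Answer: $160453$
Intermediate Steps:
$P{\left(g \right)} = -9 + \frac{341 g^{2}}{2}$ ($P{\left(g \right)} = -9 + \frac{682 g^{2}}{4} = -9 + \frac{341 g^{2}}{2}$)
$P{\left(54 \right)} - 336716 = \left(-9 + \frac{341 \cdot 54^{2}}{2}\right) - 336716 = \left(-9 + \frac{341}{2} \cdot 2916\right) - 336716 = \left(-9 + 497178\right) - 336716 = 497169 - 336716 = 160453$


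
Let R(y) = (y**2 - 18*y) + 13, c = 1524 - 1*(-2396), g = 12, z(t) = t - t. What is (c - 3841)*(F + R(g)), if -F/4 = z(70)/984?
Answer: -4661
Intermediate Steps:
z(t) = 0
c = 3920 (c = 1524 + 2396 = 3920)
F = 0 (F = -0/984 = -4*0 = 0)
R(y) = 13 + y**2 - 18*y
(c - 3841)*(F + R(g)) = (3920 - 3841)*(0 + (13 + 12**2 - 18*12)) = 79*(0 + (13 + 144 - 216)) = 79*(0 - 59) = 79*(-59) = -4661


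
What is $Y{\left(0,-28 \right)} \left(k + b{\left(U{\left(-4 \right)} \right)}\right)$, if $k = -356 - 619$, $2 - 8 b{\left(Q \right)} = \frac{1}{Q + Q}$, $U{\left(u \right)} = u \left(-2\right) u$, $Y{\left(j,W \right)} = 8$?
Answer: $- \frac{499071}{64} \approx -7798.0$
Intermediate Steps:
$U{\left(u \right)} = - 2 u^{2}$ ($U{\left(u \right)} = - 2 u u = - 2 u^{2}$)
$b{\left(Q \right)} = \frac{1}{4} - \frac{1}{16 Q}$ ($b{\left(Q \right)} = \frac{1}{4} - \frac{1}{8 \left(Q + Q\right)} = \frac{1}{4} - \frac{1}{8 \cdot 2 Q} = \frac{1}{4} - \frac{\frac{1}{2} \frac{1}{Q}}{8} = \frac{1}{4} - \frac{1}{16 Q}$)
$k = -975$
$Y{\left(0,-28 \right)} \left(k + b{\left(U{\left(-4 \right)} \right)}\right) = 8 \left(-975 + \frac{-1 + 4 \left(- 2 \left(-4\right)^{2}\right)}{16 \left(- 2 \left(-4\right)^{2}\right)}\right) = 8 \left(-975 + \frac{-1 + 4 \left(\left(-2\right) 16\right)}{16 \left(\left(-2\right) 16\right)}\right) = 8 \left(-975 + \frac{-1 + 4 \left(-32\right)}{16 \left(-32\right)}\right) = 8 \left(-975 + \frac{1}{16} \left(- \frac{1}{32}\right) \left(-1 - 128\right)\right) = 8 \left(-975 + \frac{1}{16} \left(- \frac{1}{32}\right) \left(-129\right)\right) = 8 \left(-975 + \frac{129}{512}\right) = 8 \left(- \frac{499071}{512}\right) = - \frac{499071}{64}$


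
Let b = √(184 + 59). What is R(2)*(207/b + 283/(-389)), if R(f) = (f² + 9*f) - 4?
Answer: -5094/389 + 138*√3 ≈ 225.93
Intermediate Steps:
b = 9*√3 (b = √243 = 9*√3 ≈ 15.588)
R(f) = -4 + f² + 9*f
R(2)*(207/b + 283/(-389)) = (-4 + 2² + 9*2)*(207/((9*√3)) + 283/(-389)) = (-4 + 4 + 18)*(207*(√3/27) + 283*(-1/389)) = 18*(23*√3/3 - 283/389) = 18*(-283/389 + 23*√3/3) = -5094/389 + 138*√3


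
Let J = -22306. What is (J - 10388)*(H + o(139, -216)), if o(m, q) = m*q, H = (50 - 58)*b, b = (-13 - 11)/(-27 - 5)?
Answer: 981800820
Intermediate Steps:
b = ¾ (b = -24/(-32) = -24*(-1/32) = ¾ ≈ 0.75000)
H = -6 (H = (50 - 58)*(¾) = -8*¾ = -6)
(J - 10388)*(H + o(139, -216)) = (-22306 - 10388)*(-6 + 139*(-216)) = -32694*(-6 - 30024) = -32694*(-30030) = 981800820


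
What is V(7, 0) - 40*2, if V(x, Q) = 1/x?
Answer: -559/7 ≈ -79.857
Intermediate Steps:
V(x, Q) = 1/x
V(7, 0) - 40*2 = 1/7 - 40*2 = ⅐ - 80 = -559/7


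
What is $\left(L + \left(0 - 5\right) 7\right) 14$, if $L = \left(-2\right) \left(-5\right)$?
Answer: $-350$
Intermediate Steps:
$L = 10$
$\left(L + \left(0 - 5\right) 7\right) 14 = \left(10 + \left(0 - 5\right) 7\right) 14 = \left(10 - 35\right) 14 = \left(-25\right) 14 = -350$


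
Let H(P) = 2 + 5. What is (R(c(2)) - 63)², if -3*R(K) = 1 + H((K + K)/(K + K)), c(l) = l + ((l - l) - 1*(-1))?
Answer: 38809/9 ≈ 4312.1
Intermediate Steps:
c(l) = 1 + l (c(l) = l + (0 + 1) = l + 1 = 1 + l)
H(P) = 7
R(K) = -8/3 (R(K) = -(1 + 7)/3 = -⅓*8 = -8/3)
(R(c(2)) - 63)² = (-8/3 - 63)² = (-197/3)² = 38809/9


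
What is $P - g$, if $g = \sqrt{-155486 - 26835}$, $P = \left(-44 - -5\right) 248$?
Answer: $-9672 - i \sqrt{182321} \approx -9672.0 - 426.99 i$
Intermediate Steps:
$P = -9672$ ($P = \left(-44 + 5\right) 248 = \left(-39\right) 248 = -9672$)
$g = i \sqrt{182321}$ ($g = \sqrt{-182321} = i \sqrt{182321} \approx 426.99 i$)
$P - g = -9672 - i \sqrt{182321}$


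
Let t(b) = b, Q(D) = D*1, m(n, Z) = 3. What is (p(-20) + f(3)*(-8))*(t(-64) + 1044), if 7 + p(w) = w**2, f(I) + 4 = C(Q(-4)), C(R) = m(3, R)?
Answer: 392980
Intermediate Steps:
Q(D) = D
C(R) = 3
f(I) = -1 (f(I) = -4 + 3 = -1)
p(w) = -7 + w**2
(p(-20) + f(3)*(-8))*(t(-64) + 1044) = ((-7 + (-20)**2) - 1*(-8))*(-64 + 1044) = ((-7 + 400) + 8)*980 = (393 + 8)*980 = 401*980 = 392980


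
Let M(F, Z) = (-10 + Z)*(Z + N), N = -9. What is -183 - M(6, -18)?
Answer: -939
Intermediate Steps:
M(F, Z) = (-10 + Z)*(-9 + Z) (M(F, Z) = (-10 + Z)*(Z - 9) = (-10 + Z)*(-9 + Z))
-183 - M(6, -18) = -183 - (90 + (-18)² - 19*(-18)) = -183 - (90 + 324 + 342) = -183 - 1*756 = -183 - 756 = -939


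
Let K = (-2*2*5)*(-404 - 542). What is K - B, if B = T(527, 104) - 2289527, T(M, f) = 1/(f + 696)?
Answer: 1846757599/800 ≈ 2.3084e+6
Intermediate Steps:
T(M, f) = 1/(696 + f)
K = 18920 (K = -4*5*(-946) = -20*(-946) = 18920)
B = -1831621599/800 (B = 1/(696 + 104) - 2289527 = 1/800 - 2289527 = -1831621599/800 ≈ -2.2895e+6)
K - B = 18920 - 1*(-1831621599/800) = 18920 + 1831621599/800 = 1846757599/800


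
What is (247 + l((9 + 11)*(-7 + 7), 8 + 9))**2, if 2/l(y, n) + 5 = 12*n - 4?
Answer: 2320059889/38025 ≈ 61014.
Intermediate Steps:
l(y, n) = 2/(-9 + 12*n) (l(y, n) = 2/(-5 + (12*n - 4)) = 2/(-5 + (-4 + 12*n)) = 2/(-9 + 12*n))
(247 + l((9 + 11)*(-7 + 7), 8 + 9))**2 = (247 + 2/(3*(-3 + 4*(8 + 9))))**2 = (247 + 2/(3*(-3 + 4*17)))**2 = (247 + 2/(3*(-3 + 68)))**2 = (247 + (2/3)/65)**2 = (247 + (2/3)*(1/65))**2 = (247 + 2/195)**2 = (48167/195)**2 = 2320059889/38025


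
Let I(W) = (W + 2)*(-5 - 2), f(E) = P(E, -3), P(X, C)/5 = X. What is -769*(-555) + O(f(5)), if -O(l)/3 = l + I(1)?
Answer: 426783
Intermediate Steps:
P(X, C) = 5*X
f(E) = 5*E
I(W) = -14 - 7*W (I(W) = (2 + W)*(-7) = -14 - 7*W)
O(l) = 63 - 3*l (O(l) = -3*(l + (-14 - 7*1)) = -3*(l + (-14 - 7)) = -3*(l - 21) = -3*(-21 + l) = 63 - 3*l)
-769*(-555) + O(f(5)) = -769*(-555) + (63 - 15*5) = 426795 + (63 - 3*25) = 426795 + (63 - 75) = 426795 - 12 = 426783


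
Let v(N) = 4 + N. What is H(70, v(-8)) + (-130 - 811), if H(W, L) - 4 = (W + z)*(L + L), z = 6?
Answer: -1545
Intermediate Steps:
H(W, L) = 4 + 2*L*(6 + W) (H(W, L) = 4 + (W + 6)*(L + L) = 4 + (6 + W)*(2*L) = 4 + 2*L*(6 + W))
H(70, v(-8)) + (-130 - 811) = (4 + 12*(4 - 8) + 2*(4 - 8)*70) + (-130 - 811) = (4 + 12*(-4) + 2*(-4)*70) - 941 = (4 - 48 - 560) - 941 = -604 - 941 = -1545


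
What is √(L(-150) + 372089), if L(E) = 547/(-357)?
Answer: √47422175682/357 ≈ 609.99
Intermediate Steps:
L(E) = -547/357 (L(E) = 547*(-1/357) = -547/357)
√(L(-150) + 372089) = √(-547/357 + 372089) = √(132835226/357) = √47422175682/357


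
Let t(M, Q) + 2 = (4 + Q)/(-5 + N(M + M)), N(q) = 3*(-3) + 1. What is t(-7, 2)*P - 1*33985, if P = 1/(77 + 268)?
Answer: -152422757/4485 ≈ -33985.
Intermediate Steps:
P = 1/345 ≈ 0.0028986
N(q) = -8 (N(q) = -9 + 1 = -8)
t(M, Q) = -30/13 - Q/13 (t(M, Q) = -2 + (4 + Q)/(-5 - 8) = -2 + (4 + Q)/(-13) = -2 + (4 + Q)*(-1/13) = -2 + (-4/13 - Q/13) = -30/13 - Q/13)
t(-7, 2)*P - 1*33985 = (-30/13 - 1/13*2)*(1/345) - 1*33985 = (-30/13 - 2/13)*(1/345) - 33985 = -32/13*1/345 - 33985 = -32/4485 - 33985 = -152422757/4485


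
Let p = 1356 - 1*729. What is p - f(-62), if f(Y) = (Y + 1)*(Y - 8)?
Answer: -3643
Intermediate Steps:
p = 627 (p = 1356 - 729 = 627)
f(Y) = (1 + Y)*(-8 + Y)
p - f(-62) = 627 - (-8 + (-62)² - 7*(-62)) = 627 - (-8 + 3844 + 434) = 627 - 1*4270 = 627 - 4270 = -3643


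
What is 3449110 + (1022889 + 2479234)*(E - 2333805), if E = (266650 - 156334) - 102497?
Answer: -8145885619168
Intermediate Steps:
E = 7819 (E = 110316 - 102497 = 7819)
3449110 + (1022889 + 2479234)*(E - 2333805) = 3449110 + (1022889 + 2479234)*(7819 - 2333805) = 3449110 + 3502123*(-2325986) = 3449110 - 8145889068278 = -8145885619168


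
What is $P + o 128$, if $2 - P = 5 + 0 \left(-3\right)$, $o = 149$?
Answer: $19069$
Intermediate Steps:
$P = -3$ ($P = 2 - \left(5 + 0 \left(-3\right)\right) = 2 - \left(5 + 0\right) = 2 - 5 = -3$)
$P + o 128 = -3 + 149 \cdot 128 = -3 + 19072 = 19069$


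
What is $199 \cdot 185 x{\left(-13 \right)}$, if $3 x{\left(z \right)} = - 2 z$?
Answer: $\frac{957190}{3} \approx 3.1906 \cdot 10^{5}$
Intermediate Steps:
$x{\left(z \right)} = - \frac{2 z}{3}$ ($x{\left(z \right)} = \frac{\left(-2\right) z}{3} = - \frac{2 z}{3}$)
$199 \cdot 185 x{\left(-13 \right)} = 199 \cdot 185 \left(\left(- \frac{2}{3}\right) \left(-13\right)\right) = 36815 \cdot \frac{26}{3} = \frac{957190}{3}$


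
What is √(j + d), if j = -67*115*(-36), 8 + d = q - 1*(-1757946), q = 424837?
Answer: √2460155 ≈ 1568.5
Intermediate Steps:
d = 2182775 (d = -8 + (424837 - 1*(-1757946)) = -8 + (424837 + 1757946) = -8 + 2182783 = 2182775)
j = 277380 (j = -7705*(-36) = 277380)
√(j + d) = √(277380 + 2182775) = √2460155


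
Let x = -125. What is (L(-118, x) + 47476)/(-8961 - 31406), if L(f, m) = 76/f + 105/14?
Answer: -5602977/4763306 ≈ -1.1763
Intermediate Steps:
L(f, m) = 15/2 + 76/f (L(f, m) = 76/f + 105*(1/14) = 76/f + 15/2 = 15/2 + 76/f)
(L(-118, x) + 47476)/(-8961 - 31406) = ((15/2 + 76/(-118)) + 47476)/(-8961 - 31406) = ((15/2 + 76*(-1/118)) + 47476)/(-40367) = ((15/2 - 38/59) + 47476)*(-1/40367) = (809/118 + 47476)*(-1/40367) = (5602977/118)*(-1/40367) = -5602977/4763306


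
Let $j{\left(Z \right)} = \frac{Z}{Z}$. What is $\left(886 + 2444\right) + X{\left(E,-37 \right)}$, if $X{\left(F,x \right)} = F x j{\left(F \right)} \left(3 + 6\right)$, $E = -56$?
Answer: $21978$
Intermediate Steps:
$j{\left(Z \right)} = 1$
$X{\left(F,x \right)} = 9 F x$ ($X{\left(F,x \right)} = F x 1 \left(3 + 6\right) = F x 9 = 9 F x$)
$\left(886 + 2444\right) + X{\left(E,-37 \right)} = \left(886 + 2444\right) + 9 \left(-56\right) \left(-37\right) = 3330 + 18648 = 21978$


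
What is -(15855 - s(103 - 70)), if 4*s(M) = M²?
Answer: -62331/4 ≈ -15583.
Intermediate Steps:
s(M) = M²/4
-(15855 - s(103 - 70)) = -(15855 - (103 - 70)²/4) = -(15855 - 33²/4) = -(15855 - 1089/4) = -1*62331/4 = -62331/4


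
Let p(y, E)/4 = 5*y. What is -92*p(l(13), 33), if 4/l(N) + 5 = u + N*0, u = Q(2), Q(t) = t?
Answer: 7360/3 ≈ 2453.3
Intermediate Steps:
u = 2
l(N) = -4/3 (l(N) = 4/(-5 + (2 + N*0)) = 4/(-5 + (2 + 0)) = 4/(-5 + 2) = 4/(-3) = 4*(-⅓) = -4/3)
p(y, E) = 20*y (p(y, E) = 4*(5*y) = 20*y)
-92*p(l(13), 33) = -1840*(-4)/3 = -92*(-80/3) = 7360/3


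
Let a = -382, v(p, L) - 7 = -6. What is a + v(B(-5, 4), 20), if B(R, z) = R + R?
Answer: -381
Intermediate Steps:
B(R, z) = 2*R
v(p, L) = 1 (v(p, L) = 7 - 6 = 1)
a + v(B(-5, 4), 20) = -382 + 1 = -381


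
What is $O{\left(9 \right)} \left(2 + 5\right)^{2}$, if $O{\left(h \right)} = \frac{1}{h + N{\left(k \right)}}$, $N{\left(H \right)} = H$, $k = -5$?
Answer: $\frac{49}{4} \approx 12.25$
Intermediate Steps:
$O{\left(h \right)} = \frac{1}{-5 + h}$ ($O{\left(h \right)} = \frac{1}{h - 5} = \frac{1}{-5 + h}$)
$O{\left(9 \right)} \left(2 + 5\right)^{2} = \frac{\left(2 + 5\right)^{2}}{-5 + 9} = \frac{7^{2}}{4} = \frac{1}{4} \cdot 49 = \frac{49}{4}$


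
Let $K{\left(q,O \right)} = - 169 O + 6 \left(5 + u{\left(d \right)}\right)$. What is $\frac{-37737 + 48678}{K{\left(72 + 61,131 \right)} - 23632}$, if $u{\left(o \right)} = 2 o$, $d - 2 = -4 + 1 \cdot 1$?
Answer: $- \frac{3647}{15251} \approx -0.23913$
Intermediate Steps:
$d = -1$ ($d = 2 + \left(-4 + 1 \cdot 1\right) = 2 + \left(-4 + 1\right) = 2 - 3 = -1$)
$K{\left(q,O \right)} = 18 - 169 O$ ($K{\left(q,O \right)} = - 169 O + 6 \left(5 + 2 \left(-1\right)\right) = - 169 O + 6 \left(5 - 2\right) = - 169 O + 6 \cdot 3 = - 169 O + 18 = 18 - 169 O$)
$\frac{-37737 + 48678}{K{\left(72 + 61,131 \right)} - 23632} = \frac{-37737 + 48678}{\left(18 - 22139\right) - 23632} = \frac{10941}{\left(18 - 22139\right) - 23632} = \frac{10941}{-22121 - 23632} = \frac{10941}{-45753} = 10941 \left(- \frac{1}{45753}\right) = - \frac{3647}{15251}$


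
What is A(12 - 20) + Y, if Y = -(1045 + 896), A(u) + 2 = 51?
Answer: -1892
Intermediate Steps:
A(u) = 49 (A(u) = -2 + 51 = 49)
Y = -1941 (Y = -1*1941 = -1941)
A(12 - 20) + Y = 49 - 1941 = -1892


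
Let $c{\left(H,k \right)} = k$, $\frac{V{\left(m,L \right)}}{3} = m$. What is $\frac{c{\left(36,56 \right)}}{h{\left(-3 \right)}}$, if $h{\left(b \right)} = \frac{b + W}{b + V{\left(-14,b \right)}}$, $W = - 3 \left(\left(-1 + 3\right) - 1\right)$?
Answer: $420$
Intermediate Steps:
$V{\left(m,L \right)} = 3 m$
$W = -3$ ($W = - 3 \left(2 - 1\right) = \left(-3\right) 1 = -3$)
$h{\left(b \right)} = \frac{-3 + b}{-42 + b}$ ($h{\left(b \right)} = \frac{b - 3}{b + 3 \left(-14\right)} = \frac{-3 + b}{b - 42} = \frac{-3 + b}{-42 + b}$)
$\frac{c{\left(36,56 \right)}}{h{\left(-3 \right)}} = \frac{56}{\frac{1}{-42 - 3} \left(-3 - 3\right)} = \frac{56}{\frac{1}{-45} \left(-6\right)} = \frac{56}{\left(- \frac{1}{45}\right) \left(-6\right)} = \frac{56}{\frac{2}{15}} = 56 \cdot \frac{15}{2} = 420$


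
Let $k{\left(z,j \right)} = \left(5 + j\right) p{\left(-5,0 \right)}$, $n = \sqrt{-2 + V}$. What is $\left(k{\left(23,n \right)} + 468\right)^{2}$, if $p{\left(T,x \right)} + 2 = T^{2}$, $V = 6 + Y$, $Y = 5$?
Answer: $425104$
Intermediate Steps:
$V = 11$ ($V = 6 + 5 = 11$)
$p{\left(T,x \right)} = -2 + T^{2}$
$n = 3$ ($n = \sqrt{-2 + 11} = \sqrt{9} = 3$)
$k{\left(z,j \right)} = 115 + 23 j$ ($k{\left(z,j \right)} = \left(5 + j\right) \left(-2 + \left(-5\right)^{2}\right) = \left(5 + j\right) \left(-2 + 25\right) = \left(5 + j\right) 23 = 115 + 23 j$)
$\left(k{\left(23,n \right)} + 468\right)^{2} = \left(\left(115 + 23 \cdot 3\right) + 468\right)^{2} = \left(\left(115 + 69\right) + 468\right)^{2} = \left(184 + 468\right)^{2} = 652^{2} = 425104$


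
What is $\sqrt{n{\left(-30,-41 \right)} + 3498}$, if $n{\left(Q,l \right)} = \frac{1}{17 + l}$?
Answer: $\frac{\sqrt{503706}}{12} \approx 59.144$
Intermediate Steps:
$\sqrt{n{\left(-30,-41 \right)} + 3498} = \sqrt{\frac{1}{17 - 41} + 3498} = \sqrt{\frac{1}{-24} + 3498} = \sqrt{- \frac{1}{24} + 3498} = \sqrt{\frac{83951}{24}} = \frac{\sqrt{503706}}{12}$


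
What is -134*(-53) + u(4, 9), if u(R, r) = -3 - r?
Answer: 7090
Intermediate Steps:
-134*(-53) + u(4, 9) = -134*(-53) + (-3 - 1*9) = 7102 + (-3 - 9) = 7102 - 12 = 7090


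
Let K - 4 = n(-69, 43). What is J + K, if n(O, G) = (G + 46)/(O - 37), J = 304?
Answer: 32559/106 ≈ 307.16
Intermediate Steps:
n(O, G) = (46 + G)/(-37 + O)
K = 335/106 (K = 4 + (46 + 43)/(-37 - 69) = 4 + 89/(-106) = 4 - 1/106*89 = 4 - 89/106 = 335/106 ≈ 3.1604)
J + K = 304 + 335/106 = 32559/106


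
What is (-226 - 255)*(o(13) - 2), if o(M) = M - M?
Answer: 962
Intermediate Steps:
o(M) = 0
(-226 - 255)*(o(13) - 2) = (-226 - 255)*(0 - 2) = -481*(-2) = 962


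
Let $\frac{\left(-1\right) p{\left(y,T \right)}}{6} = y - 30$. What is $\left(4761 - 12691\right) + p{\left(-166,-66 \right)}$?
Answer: $-6754$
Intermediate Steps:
$p{\left(y,T \right)} = 180 - 6 y$ ($p{\left(y,T \right)} = - 6 \left(y - 30\right) = - 6 \left(-30 + y\right) = 180 - 6 y$)
$\left(4761 - 12691\right) + p{\left(-166,-66 \right)} = \left(4761 - 12691\right) + \left(180 - -996\right) = -7930 + \left(180 + 996\right) = -7930 + 1176 = -6754$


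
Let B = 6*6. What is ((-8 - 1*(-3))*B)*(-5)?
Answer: 900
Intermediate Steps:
B = 36
((-8 - 1*(-3))*B)*(-5) = ((-8 - 1*(-3))*36)*(-5) = ((-8 + 3)*36)*(-5) = -5*36*(-5) = -180*(-5) = 900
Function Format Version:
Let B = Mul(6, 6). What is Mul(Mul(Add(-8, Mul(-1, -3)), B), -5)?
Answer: 900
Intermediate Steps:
B = 36
Mul(Mul(Add(-8, Mul(-1, -3)), B), -5) = Mul(Mul(Add(-8, Mul(-1, -3)), 36), -5) = Mul(Mul(Add(-8, 3), 36), -5) = Mul(Mul(-5, 36), -5) = Mul(-180, -5) = 900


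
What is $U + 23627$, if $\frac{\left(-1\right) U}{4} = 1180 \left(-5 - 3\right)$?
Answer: $61387$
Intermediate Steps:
$U = 37760$ ($U = - 4 \cdot 1180 \left(-5 - 3\right) = - 4 \cdot 1180 \left(-8\right) = \left(-4\right) \left(-9440\right) = 37760$)
$U + 23627 = 37760 + 23627 = 61387$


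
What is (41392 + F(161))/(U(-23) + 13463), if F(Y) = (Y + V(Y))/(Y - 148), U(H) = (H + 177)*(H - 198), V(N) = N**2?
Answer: -564178/267423 ≈ -2.1097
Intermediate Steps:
U(H) = (-198 + H)*(177 + H) (U(H) = (177 + H)*(-198 + H) = (-198 + H)*(177 + H))
F(Y) = (Y + Y**2)/(-148 + Y) (F(Y) = (Y + Y**2)/(Y - 148) = (Y + Y**2)/(-148 + Y))
(41392 + F(161))/(U(-23) + 13463) = (41392 + 161*(1 + 161)/(-148 + 161))/((-35046 + (-23)**2 - 21*(-23)) + 13463) = (41392 + 161*162/13)/((-35046 + 529 + 483) + 13463) = (41392 + 161*(1/13)*162)/(-34034 + 13463) = (41392 + 26082/13)/(-20571) = (564178/13)*(-1/20571) = -564178/267423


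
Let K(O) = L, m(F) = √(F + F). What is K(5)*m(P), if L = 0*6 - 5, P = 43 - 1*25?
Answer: -30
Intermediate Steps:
P = 18 (P = 43 - 25 = 18)
m(F) = √2*√F (m(F) = √(2*F) = √2*√F)
L = -5 (L = 0 - 5 = -5)
K(O) = -5
K(5)*m(P) = -5*√2*√18 = -5*√2*3*√2 = -5*6 = -30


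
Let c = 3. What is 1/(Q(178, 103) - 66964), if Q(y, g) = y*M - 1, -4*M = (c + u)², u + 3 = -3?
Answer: -2/134731 ≈ -1.4844e-5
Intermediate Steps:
u = -6 (u = -3 - 3 = -6)
M = -9/4 (M = -(3 - 6)²/4 = -¼*(-3)² = -¼*9 = -9/4 ≈ -2.2500)
Q(y, g) = -1 - 9*y/4 (Q(y, g) = y*(-9/4) - 1 = -9*y/4 - 1 = -1 - 9*y/4)
1/(Q(178, 103) - 66964) = 1/((-1 - 9/4*178) - 66964) = 1/((-1 - 801/2) - 66964) = 1/(-803/2 - 66964) = 1/(-134731/2) = -2/134731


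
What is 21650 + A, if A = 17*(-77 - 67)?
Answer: 19202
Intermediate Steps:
A = -2448 (A = 17*(-144) = -2448)
21650 + A = 21650 - 2448 = 19202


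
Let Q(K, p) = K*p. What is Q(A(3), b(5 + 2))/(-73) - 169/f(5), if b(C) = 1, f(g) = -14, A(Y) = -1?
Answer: 12351/1022 ≈ 12.085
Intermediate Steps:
Q(A(3), b(5 + 2))/(-73) - 169/f(5) = -1*1/(-73) - 169/(-14) = -1*(-1/73) - 169*(-1/14) = 1/73 + 169/14 = 12351/1022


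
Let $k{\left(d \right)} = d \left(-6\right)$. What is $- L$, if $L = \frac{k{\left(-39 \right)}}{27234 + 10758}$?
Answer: $- \frac{39}{6332} \approx -0.0061592$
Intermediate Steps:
$k{\left(d \right)} = - 6 d$
$L = \frac{39}{6332}$ ($L = \frac{\left(-6\right) \left(-39\right)}{27234 + 10758} = \frac{234}{37992} = 234 \cdot \frac{1}{37992} = \frac{39}{6332} \approx 0.0061592$)
$- L = \left(-1\right) \frac{39}{6332} = - \frac{39}{6332}$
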